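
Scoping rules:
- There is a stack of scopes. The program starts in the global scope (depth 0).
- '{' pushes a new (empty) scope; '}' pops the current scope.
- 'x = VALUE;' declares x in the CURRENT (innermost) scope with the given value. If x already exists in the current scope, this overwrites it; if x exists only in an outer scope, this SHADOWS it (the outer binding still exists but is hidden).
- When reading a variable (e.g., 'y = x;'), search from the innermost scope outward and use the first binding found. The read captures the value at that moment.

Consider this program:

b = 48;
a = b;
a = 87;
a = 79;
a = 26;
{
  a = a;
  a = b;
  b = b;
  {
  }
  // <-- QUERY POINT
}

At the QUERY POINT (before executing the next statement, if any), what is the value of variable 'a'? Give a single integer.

Answer: 48

Derivation:
Step 1: declare b=48 at depth 0
Step 2: declare a=(read b)=48 at depth 0
Step 3: declare a=87 at depth 0
Step 4: declare a=79 at depth 0
Step 5: declare a=26 at depth 0
Step 6: enter scope (depth=1)
Step 7: declare a=(read a)=26 at depth 1
Step 8: declare a=(read b)=48 at depth 1
Step 9: declare b=(read b)=48 at depth 1
Step 10: enter scope (depth=2)
Step 11: exit scope (depth=1)
Visible at query point: a=48 b=48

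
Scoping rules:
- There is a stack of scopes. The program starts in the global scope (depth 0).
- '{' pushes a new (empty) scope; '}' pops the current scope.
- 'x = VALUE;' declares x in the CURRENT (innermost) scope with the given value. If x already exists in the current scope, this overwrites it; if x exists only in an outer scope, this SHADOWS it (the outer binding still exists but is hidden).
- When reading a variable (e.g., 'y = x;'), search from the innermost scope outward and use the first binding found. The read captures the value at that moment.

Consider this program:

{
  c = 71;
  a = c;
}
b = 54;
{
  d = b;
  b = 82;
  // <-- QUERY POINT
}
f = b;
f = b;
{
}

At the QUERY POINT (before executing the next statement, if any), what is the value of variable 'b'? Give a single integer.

Answer: 82

Derivation:
Step 1: enter scope (depth=1)
Step 2: declare c=71 at depth 1
Step 3: declare a=(read c)=71 at depth 1
Step 4: exit scope (depth=0)
Step 5: declare b=54 at depth 0
Step 6: enter scope (depth=1)
Step 7: declare d=(read b)=54 at depth 1
Step 8: declare b=82 at depth 1
Visible at query point: b=82 d=54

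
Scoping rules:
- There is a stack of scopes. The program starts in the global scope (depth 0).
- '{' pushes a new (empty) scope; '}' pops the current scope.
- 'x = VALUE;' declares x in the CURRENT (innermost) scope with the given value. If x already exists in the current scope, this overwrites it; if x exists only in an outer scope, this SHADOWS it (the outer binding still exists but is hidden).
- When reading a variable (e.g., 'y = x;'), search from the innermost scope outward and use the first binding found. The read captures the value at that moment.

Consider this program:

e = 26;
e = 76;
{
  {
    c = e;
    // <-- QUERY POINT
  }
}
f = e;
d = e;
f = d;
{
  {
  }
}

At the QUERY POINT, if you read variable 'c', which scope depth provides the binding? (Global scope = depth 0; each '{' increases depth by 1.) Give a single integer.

Answer: 2

Derivation:
Step 1: declare e=26 at depth 0
Step 2: declare e=76 at depth 0
Step 3: enter scope (depth=1)
Step 4: enter scope (depth=2)
Step 5: declare c=(read e)=76 at depth 2
Visible at query point: c=76 e=76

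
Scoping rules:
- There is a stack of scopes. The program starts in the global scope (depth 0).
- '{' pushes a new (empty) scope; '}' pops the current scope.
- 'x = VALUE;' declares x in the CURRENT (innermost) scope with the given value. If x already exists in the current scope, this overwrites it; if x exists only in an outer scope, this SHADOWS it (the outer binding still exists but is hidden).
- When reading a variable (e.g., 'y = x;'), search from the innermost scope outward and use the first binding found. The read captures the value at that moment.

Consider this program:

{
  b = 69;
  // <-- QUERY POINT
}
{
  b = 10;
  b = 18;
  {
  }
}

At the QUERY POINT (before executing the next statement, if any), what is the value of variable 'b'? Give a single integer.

Step 1: enter scope (depth=1)
Step 2: declare b=69 at depth 1
Visible at query point: b=69

Answer: 69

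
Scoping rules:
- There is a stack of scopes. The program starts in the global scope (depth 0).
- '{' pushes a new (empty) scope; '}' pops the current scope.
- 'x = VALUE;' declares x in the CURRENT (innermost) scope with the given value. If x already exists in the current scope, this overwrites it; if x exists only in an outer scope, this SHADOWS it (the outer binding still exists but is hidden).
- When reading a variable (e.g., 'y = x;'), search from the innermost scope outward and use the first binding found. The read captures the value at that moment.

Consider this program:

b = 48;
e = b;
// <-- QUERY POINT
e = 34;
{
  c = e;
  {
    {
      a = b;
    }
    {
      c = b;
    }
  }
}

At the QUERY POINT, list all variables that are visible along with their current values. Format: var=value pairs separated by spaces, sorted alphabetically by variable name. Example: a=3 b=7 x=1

Step 1: declare b=48 at depth 0
Step 2: declare e=(read b)=48 at depth 0
Visible at query point: b=48 e=48

Answer: b=48 e=48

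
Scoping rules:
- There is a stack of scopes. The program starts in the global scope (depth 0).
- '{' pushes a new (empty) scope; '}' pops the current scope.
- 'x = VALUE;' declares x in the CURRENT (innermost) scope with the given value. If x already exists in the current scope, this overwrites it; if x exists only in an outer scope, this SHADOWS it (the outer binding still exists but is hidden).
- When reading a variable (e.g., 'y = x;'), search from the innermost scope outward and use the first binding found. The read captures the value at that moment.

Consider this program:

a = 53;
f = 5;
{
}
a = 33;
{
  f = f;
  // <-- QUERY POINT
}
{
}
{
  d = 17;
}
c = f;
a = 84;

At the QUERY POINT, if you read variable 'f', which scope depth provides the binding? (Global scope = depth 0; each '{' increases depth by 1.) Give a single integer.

Answer: 1

Derivation:
Step 1: declare a=53 at depth 0
Step 2: declare f=5 at depth 0
Step 3: enter scope (depth=1)
Step 4: exit scope (depth=0)
Step 5: declare a=33 at depth 0
Step 6: enter scope (depth=1)
Step 7: declare f=(read f)=5 at depth 1
Visible at query point: a=33 f=5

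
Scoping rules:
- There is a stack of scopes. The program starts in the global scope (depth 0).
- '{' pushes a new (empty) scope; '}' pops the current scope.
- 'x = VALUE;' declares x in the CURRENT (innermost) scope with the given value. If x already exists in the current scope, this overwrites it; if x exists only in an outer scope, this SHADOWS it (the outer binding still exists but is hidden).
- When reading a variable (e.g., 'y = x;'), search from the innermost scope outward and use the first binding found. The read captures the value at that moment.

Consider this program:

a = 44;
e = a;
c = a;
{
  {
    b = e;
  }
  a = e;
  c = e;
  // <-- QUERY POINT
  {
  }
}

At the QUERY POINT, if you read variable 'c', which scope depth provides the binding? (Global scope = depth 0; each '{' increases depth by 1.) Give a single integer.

Answer: 1

Derivation:
Step 1: declare a=44 at depth 0
Step 2: declare e=(read a)=44 at depth 0
Step 3: declare c=(read a)=44 at depth 0
Step 4: enter scope (depth=1)
Step 5: enter scope (depth=2)
Step 6: declare b=(read e)=44 at depth 2
Step 7: exit scope (depth=1)
Step 8: declare a=(read e)=44 at depth 1
Step 9: declare c=(read e)=44 at depth 1
Visible at query point: a=44 c=44 e=44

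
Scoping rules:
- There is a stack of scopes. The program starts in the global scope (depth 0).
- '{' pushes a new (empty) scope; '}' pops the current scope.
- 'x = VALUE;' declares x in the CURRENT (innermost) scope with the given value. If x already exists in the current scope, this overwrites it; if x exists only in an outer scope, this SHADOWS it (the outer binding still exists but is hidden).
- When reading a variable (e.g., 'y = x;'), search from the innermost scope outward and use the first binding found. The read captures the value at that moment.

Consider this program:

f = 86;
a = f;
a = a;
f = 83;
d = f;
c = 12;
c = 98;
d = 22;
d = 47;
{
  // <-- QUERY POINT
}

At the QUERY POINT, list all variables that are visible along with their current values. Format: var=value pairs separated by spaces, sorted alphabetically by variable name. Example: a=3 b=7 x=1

Answer: a=86 c=98 d=47 f=83

Derivation:
Step 1: declare f=86 at depth 0
Step 2: declare a=(read f)=86 at depth 0
Step 3: declare a=(read a)=86 at depth 0
Step 4: declare f=83 at depth 0
Step 5: declare d=(read f)=83 at depth 0
Step 6: declare c=12 at depth 0
Step 7: declare c=98 at depth 0
Step 8: declare d=22 at depth 0
Step 9: declare d=47 at depth 0
Step 10: enter scope (depth=1)
Visible at query point: a=86 c=98 d=47 f=83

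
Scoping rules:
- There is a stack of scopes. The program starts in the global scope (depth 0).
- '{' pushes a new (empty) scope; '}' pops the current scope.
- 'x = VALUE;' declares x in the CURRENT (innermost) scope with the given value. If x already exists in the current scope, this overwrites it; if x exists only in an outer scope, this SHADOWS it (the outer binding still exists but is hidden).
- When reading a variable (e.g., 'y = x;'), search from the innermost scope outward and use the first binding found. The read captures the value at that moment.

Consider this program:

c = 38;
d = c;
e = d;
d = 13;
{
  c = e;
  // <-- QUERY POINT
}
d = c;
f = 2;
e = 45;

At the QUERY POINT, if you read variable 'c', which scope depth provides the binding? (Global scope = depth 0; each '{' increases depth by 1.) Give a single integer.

Answer: 1

Derivation:
Step 1: declare c=38 at depth 0
Step 2: declare d=(read c)=38 at depth 0
Step 3: declare e=(read d)=38 at depth 0
Step 4: declare d=13 at depth 0
Step 5: enter scope (depth=1)
Step 6: declare c=(read e)=38 at depth 1
Visible at query point: c=38 d=13 e=38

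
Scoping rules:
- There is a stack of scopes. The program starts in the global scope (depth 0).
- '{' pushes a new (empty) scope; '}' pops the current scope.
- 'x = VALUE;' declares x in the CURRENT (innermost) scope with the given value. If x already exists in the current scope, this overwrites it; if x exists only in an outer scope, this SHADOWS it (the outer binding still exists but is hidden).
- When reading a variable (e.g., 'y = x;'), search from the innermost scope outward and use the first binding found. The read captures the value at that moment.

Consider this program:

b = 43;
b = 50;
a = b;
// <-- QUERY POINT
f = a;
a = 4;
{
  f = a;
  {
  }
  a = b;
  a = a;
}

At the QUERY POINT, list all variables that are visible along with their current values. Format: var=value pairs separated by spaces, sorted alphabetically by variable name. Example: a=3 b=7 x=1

Step 1: declare b=43 at depth 0
Step 2: declare b=50 at depth 0
Step 3: declare a=(read b)=50 at depth 0
Visible at query point: a=50 b=50

Answer: a=50 b=50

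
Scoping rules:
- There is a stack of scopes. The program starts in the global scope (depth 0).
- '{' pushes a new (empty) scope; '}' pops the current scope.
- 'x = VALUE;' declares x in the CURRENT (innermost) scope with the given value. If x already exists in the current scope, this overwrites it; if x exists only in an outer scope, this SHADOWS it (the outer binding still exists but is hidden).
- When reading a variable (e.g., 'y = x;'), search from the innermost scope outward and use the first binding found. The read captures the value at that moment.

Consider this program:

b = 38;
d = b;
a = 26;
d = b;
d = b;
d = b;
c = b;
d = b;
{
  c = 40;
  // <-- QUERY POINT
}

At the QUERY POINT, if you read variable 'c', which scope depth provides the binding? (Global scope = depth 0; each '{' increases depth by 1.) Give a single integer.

Answer: 1

Derivation:
Step 1: declare b=38 at depth 0
Step 2: declare d=(read b)=38 at depth 0
Step 3: declare a=26 at depth 0
Step 4: declare d=(read b)=38 at depth 0
Step 5: declare d=(read b)=38 at depth 0
Step 6: declare d=(read b)=38 at depth 0
Step 7: declare c=(read b)=38 at depth 0
Step 8: declare d=(read b)=38 at depth 0
Step 9: enter scope (depth=1)
Step 10: declare c=40 at depth 1
Visible at query point: a=26 b=38 c=40 d=38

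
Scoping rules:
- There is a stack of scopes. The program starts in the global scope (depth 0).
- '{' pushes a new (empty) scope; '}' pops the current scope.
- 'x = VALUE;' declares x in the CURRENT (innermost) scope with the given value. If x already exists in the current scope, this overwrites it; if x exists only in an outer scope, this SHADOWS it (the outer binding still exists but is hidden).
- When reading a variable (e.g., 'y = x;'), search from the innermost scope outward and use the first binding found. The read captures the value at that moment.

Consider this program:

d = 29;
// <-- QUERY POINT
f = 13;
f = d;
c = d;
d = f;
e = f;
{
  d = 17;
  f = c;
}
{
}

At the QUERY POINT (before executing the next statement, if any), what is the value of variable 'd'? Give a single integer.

Step 1: declare d=29 at depth 0
Visible at query point: d=29

Answer: 29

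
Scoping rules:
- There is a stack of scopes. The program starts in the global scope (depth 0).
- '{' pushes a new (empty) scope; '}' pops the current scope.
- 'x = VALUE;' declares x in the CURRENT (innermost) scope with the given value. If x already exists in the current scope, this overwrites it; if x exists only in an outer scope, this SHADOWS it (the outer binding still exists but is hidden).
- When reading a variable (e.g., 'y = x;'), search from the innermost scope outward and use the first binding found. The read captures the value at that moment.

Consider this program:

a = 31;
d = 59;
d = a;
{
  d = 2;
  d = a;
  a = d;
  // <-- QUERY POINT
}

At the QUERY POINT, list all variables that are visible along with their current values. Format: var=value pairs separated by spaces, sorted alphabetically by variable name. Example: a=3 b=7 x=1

Step 1: declare a=31 at depth 0
Step 2: declare d=59 at depth 0
Step 3: declare d=(read a)=31 at depth 0
Step 4: enter scope (depth=1)
Step 5: declare d=2 at depth 1
Step 6: declare d=(read a)=31 at depth 1
Step 7: declare a=(read d)=31 at depth 1
Visible at query point: a=31 d=31

Answer: a=31 d=31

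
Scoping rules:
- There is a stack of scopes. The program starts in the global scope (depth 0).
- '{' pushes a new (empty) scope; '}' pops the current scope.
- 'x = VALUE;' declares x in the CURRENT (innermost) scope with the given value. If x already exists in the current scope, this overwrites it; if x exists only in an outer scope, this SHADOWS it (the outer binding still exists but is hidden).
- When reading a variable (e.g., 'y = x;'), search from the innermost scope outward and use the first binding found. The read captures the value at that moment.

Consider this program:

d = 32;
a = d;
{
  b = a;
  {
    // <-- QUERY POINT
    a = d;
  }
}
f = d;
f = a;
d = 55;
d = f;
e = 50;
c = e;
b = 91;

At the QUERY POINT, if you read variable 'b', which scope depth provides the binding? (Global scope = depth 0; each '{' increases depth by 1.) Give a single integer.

Answer: 1

Derivation:
Step 1: declare d=32 at depth 0
Step 2: declare a=(read d)=32 at depth 0
Step 3: enter scope (depth=1)
Step 4: declare b=(read a)=32 at depth 1
Step 5: enter scope (depth=2)
Visible at query point: a=32 b=32 d=32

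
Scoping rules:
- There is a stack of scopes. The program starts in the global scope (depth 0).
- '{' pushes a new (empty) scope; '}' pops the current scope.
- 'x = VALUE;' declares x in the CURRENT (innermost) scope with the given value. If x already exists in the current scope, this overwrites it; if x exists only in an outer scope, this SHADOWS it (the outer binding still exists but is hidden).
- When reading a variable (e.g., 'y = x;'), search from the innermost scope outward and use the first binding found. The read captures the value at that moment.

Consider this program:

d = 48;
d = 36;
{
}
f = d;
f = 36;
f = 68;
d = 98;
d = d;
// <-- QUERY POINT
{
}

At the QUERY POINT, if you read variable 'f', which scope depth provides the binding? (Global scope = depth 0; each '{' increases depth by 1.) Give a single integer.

Answer: 0

Derivation:
Step 1: declare d=48 at depth 0
Step 2: declare d=36 at depth 0
Step 3: enter scope (depth=1)
Step 4: exit scope (depth=0)
Step 5: declare f=(read d)=36 at depth 0
Step 6: declare f=36 at depth 0
Step 7: declare f=68 at depth 0
Step 8: declare d=98 at depth 0
Step 9: declare d=(read d)=98 at depth 0
Visible at query point: d=98 f=68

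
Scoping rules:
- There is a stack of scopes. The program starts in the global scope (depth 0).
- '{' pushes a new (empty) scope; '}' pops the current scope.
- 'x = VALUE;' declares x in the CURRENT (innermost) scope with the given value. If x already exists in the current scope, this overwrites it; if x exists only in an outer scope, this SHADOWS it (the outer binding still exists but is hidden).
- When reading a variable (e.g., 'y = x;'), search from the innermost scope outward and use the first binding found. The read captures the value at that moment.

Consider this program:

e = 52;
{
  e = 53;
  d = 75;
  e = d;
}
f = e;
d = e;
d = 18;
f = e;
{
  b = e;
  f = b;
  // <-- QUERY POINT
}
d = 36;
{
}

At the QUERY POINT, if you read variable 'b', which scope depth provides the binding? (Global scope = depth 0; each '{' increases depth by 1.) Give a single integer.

Answer: 1

Derivation:
Step 1: declare e=52 at depth 0
Step 2: enter scope (depth=1)
Step 3: declare e=53 at depth 1
Step 4: declare d=75 at depth 1
Step 5: declare e=(read d)=75 at depth 1
Step 6: exit scope (depth=0)
Step 7: declare f=(read e)=52 at depth 0
Step 8: declare d=(read e)=52 at depth 0
Step 9: declare d=18 at depth 0
Step 10: declare f=(read e)=52 at depth 0
Step 11: enter scope (depth=1)
Step 12: declare b=(read e)=52 at depth 1
Step 13: declare f=(read b)=52 at depth 1
Visible at query point: b=52 d=18 e=52 f=52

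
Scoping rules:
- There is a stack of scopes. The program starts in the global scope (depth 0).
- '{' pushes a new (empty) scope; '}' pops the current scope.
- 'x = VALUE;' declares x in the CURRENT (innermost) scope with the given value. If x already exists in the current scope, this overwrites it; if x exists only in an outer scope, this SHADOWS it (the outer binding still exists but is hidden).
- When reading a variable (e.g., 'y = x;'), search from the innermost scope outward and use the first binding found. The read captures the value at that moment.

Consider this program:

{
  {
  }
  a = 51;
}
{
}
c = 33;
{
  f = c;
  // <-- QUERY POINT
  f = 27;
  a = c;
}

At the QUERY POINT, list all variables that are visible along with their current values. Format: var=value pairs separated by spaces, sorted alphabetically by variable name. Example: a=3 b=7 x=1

Answer: c=33 f=33

Derivation:
Step 1: enter scope (depth=1)
Step 2: enter scope (depth=2)
Step 3: exit scope (depth=1)
Step 4: declare a=51 at depth 1
Step 5: exit scope (depth=0)
Step 6: enter scope (depth=1)
Step 7: exit scope (depth=0)
Step 8: declare c=33 at depth 0
Step 9: enter scope (depth=1)
Step 10: declare f=(read c)=33 at depth 1
Visible at query point: c=33 f=33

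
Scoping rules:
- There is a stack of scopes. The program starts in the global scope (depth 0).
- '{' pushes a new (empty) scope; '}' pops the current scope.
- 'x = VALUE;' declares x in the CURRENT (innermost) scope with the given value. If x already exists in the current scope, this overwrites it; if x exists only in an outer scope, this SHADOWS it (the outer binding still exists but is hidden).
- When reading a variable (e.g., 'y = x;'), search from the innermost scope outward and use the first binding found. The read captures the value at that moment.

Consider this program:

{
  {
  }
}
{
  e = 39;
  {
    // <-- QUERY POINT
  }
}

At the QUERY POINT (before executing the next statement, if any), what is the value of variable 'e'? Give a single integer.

Step 1: enter scope (depth=1)
Step 2: enter scope (depth=2)
Step 3: exit scope (depth=1)
Step 4: exit scope (depth=0)
Step 5: enter scope (depth=1)
Step 6: declare e=39 at depth 1
Step 7: enter scope (depth=2)
Visible at query point: e=39

Answer: 39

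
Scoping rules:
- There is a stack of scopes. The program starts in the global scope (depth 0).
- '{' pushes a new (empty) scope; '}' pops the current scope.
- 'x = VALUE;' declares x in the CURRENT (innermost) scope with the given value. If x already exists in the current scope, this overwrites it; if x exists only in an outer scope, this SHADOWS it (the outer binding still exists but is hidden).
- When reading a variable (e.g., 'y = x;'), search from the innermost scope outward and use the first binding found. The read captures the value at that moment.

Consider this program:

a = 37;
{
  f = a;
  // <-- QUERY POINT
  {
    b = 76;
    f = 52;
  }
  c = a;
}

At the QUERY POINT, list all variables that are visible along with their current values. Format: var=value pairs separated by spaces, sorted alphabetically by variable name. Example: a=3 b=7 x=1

Answer: a=37 f=37

Derivation:
Step 1: declare a=37 at depth 0
Step 2: enter scope (depth=1)
Step 3: declare f=(read a)=37 at depth 1
Visible at query point: a=37 f=37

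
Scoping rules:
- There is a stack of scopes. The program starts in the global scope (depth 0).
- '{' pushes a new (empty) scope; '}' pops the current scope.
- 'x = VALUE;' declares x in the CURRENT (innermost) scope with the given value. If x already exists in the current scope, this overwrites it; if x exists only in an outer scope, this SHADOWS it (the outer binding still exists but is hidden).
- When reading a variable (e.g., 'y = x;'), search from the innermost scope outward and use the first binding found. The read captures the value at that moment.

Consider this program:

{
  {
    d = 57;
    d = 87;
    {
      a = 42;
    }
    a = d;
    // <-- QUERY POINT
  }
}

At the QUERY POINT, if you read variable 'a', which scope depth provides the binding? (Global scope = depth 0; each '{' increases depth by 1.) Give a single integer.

Step 1: enter scope (depth=1)
Step 2: enter scope (depth=2)
Step 3: declare d=57 at depth 2
Step 4: declare d=87 at depth 2
Step 5: enter scope (depth=3)
Step 6: declare a=42 at depth 3
Step 7: exit scope (depth=2)
Step 8: declare a=(read d)=87 at depth 2
Visible at query point: a=87 d=87

Answer: 2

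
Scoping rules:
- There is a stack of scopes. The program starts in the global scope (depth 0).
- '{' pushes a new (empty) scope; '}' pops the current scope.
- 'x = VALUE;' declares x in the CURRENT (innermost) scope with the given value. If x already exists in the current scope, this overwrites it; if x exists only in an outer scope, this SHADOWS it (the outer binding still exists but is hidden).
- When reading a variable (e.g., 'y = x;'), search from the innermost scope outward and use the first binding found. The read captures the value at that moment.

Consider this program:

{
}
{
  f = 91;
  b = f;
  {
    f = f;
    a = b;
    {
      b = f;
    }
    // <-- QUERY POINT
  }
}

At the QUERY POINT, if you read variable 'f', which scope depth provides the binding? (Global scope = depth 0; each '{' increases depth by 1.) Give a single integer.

Step 1: enter scope (depth=1)
Step 2: exit scope (depth=0)
Step 3: enter scope (depth=1)
Step 4: declare f=91 at depth 1
Step 5: declare b=(read f)=91 at depth 1
Step 6: enter scope (depth=2)
Step 7: declare f=(read f)=91 at depth 2
Step 8: declare a=(read b)=91 at depth 2
Step 9: enter scope (depth=3)
Step 10: declare b=(read f)=91 at depth 3
Step 11: exit scope (depth=2)
Visible at query point: a=91 b=91 f=91

Answer: 2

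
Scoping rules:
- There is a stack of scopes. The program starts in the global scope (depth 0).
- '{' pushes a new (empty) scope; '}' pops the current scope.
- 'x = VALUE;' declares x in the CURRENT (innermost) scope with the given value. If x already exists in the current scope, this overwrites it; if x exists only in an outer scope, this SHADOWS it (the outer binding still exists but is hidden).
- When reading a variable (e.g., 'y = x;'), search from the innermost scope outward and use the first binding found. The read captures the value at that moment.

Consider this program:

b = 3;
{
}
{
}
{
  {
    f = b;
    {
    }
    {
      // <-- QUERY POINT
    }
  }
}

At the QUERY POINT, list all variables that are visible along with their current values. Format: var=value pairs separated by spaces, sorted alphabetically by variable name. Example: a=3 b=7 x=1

Answer: b=3 f=3

Derivation:
Step 1: declare b=3 at depth 0
Step 2: enter scope (depth=1)
Step 3: exit scope (depth=0)
Step 4: enter scope (depth=1)
Step 5: exit scope (depth=0)
Step 6: enter scope (depth=1)
Step 7: enter scope (depth=2)
Step 8: declare f=(read b)=3 at depth 2
Step 9: enter scope (depth=3)
Step 10: exit scope (depth=2)
Step 11: enter scope (depth=3)
Visible at query point: b=3 f=3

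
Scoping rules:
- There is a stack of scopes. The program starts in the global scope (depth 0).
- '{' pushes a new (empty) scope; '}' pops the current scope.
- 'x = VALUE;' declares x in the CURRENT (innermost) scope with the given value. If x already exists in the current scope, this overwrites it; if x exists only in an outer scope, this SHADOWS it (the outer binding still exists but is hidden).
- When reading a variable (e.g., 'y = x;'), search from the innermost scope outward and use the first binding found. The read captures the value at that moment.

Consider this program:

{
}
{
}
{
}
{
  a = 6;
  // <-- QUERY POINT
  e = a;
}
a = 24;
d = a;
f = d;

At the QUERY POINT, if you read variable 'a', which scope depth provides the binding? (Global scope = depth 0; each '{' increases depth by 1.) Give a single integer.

Answer: 1

Derivation:
Step 1: enter scope (depth=1)
Step 2: exit scope (depth=0)
Step 3: enter scope (depth=1)
Step 4: exit scope (depth=0)
Step 5: enter scope (depth=1)
Step 6: exit scope (depth=0)
Step 7: enter scope (depth=1)
Step 8: declare a=6 at depth 1
Visible at query point: a=6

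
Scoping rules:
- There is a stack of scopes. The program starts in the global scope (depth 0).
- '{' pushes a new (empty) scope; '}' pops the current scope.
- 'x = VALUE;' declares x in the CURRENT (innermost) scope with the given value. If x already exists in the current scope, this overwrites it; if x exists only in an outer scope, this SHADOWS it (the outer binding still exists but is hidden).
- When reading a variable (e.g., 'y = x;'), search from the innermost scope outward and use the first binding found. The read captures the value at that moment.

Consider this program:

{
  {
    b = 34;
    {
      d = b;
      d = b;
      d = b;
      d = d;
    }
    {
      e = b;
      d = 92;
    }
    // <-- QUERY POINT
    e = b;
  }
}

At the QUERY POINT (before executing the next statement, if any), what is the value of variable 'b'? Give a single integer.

Step 1: enter scope (depth=1)
Step 2: enter scope (depth=2)
Step 3: declare b=34 at depth 2
Step 4: enter scope (depth=3)
Step 5: declare d=(read b)=34 at depth 3
Step 6: declare d=(read b)=34 at depth 3
Step 7: declare d=(read b)=34 at depth 3
Step 8: declare d=(read d)=34 at depth 3
Step 9: exit scope (depth=2)
Step 10: enter scope (depth=3)
Step 11: declare e=(read b)=34 at depth 3
Step 12: declare d=92 at depth 3
Step 13: exit scope (depth=2)
Visible at query point: b=34

Answer: 34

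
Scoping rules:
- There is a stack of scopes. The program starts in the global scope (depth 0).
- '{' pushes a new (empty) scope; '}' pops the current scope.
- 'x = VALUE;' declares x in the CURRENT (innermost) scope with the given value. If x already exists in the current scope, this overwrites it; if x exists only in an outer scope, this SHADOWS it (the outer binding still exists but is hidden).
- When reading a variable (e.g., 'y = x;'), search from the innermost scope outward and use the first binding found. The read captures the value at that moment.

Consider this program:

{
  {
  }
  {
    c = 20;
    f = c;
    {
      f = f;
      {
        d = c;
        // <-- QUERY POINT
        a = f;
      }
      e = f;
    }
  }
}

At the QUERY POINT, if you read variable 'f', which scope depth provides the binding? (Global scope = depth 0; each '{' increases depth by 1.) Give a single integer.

Step 1: enter scope (depth=1)
Step 2: enter scope (depth=2)
Step 3: exit scope (depth=1)
Step 4: enter scope (depth=2)
Step 5: declare c=20 at depth 2
Step 6: declare f=(read c)=20 at depth 2
Step 7: enter scope (depth=3)
Step 8: declare f=(read f)=20 at depth 3
Step 9: enter scope (depth=4)
Step 10: declare d=(read c)=20 at depth 4
Visible at query point: c=20 d=20 f=20

Answer: 3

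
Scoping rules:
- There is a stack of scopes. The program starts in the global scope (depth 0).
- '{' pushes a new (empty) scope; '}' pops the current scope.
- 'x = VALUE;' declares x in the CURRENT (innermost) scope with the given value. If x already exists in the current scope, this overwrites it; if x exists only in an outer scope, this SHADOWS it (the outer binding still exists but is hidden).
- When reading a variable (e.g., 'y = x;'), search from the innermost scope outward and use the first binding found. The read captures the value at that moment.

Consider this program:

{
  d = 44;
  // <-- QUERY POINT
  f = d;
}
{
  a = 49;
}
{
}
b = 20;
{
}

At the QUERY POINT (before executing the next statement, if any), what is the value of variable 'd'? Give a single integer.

Answer: 44

Derivation:
Step 1: enter scope (depth=1)
Step 2: declare d=44 at depth 1
Visible at query point: d=44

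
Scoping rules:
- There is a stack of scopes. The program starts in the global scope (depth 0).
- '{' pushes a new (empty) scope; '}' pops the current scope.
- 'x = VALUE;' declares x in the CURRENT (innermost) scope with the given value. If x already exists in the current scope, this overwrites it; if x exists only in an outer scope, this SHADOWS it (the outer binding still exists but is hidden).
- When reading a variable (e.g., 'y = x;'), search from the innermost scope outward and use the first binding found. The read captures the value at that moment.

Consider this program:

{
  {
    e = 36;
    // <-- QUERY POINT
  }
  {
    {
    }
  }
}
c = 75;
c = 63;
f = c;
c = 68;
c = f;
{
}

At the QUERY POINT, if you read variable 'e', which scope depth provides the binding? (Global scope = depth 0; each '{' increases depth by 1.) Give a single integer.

Step 1: enter scope (depth=1)
Step 2: enter scope (depth=2)
Step 3: declare e=36 at depth 2
Visible at query point: e=36

Answer: 2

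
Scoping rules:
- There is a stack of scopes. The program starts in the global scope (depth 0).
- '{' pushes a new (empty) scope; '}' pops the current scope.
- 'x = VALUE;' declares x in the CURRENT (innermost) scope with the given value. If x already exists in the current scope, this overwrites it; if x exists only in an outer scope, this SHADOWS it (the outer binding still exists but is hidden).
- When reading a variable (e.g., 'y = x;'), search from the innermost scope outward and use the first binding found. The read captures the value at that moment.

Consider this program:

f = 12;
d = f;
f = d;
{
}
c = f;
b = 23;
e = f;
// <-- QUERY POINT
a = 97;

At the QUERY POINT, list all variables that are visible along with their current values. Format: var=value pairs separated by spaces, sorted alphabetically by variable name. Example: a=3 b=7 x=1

Step 1: declare f=12 at depth 0
Step 2: declare d=(read f)=12 at depth 0
Step 3: declare f=(read d)=12 at depth 0
Step 4: enter scope (depth=1)
Step 5: exit scope (depth=0)
Step 6: declare c=(read f)=12 at depth 0
Step 7: declare b=23 at depth 0
Step 8: declare e=(read f)=12 at depth 0
Visible at query point: b=23 c=12 d=12 e=12 f=12

Answer: b=23 c=12 d=12 e=12 f=12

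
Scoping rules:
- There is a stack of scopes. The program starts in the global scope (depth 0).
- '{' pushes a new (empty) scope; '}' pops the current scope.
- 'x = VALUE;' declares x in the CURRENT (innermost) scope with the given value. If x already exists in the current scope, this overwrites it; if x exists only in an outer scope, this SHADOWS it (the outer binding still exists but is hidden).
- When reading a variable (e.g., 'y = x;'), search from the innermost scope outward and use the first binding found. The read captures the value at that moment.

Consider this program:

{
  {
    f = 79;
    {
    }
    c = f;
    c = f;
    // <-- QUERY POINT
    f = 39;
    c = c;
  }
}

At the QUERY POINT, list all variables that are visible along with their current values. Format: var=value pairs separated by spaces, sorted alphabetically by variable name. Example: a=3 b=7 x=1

Step 1: enter scope (depth=1)
Step 2: enter scope (depth=2)
Step 3: declare f=79 at depth 2
Step 4: enter scope (depth=3)
Step 5: exit scope (depth=2)
Step 6: declare c=(read f)=79 at depth 2
Step 7: declare c=(read f)=79 at depth 2
Visible at query point: c=79 f=79

Answer: c=79 f=79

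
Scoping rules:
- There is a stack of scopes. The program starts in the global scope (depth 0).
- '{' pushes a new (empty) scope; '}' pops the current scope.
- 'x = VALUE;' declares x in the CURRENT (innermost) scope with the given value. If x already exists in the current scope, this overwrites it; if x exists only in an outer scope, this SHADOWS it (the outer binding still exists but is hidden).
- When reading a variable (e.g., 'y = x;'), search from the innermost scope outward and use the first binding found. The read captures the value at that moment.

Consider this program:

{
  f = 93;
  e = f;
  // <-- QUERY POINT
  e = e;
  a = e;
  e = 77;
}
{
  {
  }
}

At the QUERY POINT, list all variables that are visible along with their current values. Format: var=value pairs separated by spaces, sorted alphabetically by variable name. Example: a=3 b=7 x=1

Step 1: enter scope (depth=1)
Step 2: declare f=93 at depth 1
Step 3: declare e=(read f)=93 at depth 1
Visible at query point: e=93 f=93

Answer: e=93 f=93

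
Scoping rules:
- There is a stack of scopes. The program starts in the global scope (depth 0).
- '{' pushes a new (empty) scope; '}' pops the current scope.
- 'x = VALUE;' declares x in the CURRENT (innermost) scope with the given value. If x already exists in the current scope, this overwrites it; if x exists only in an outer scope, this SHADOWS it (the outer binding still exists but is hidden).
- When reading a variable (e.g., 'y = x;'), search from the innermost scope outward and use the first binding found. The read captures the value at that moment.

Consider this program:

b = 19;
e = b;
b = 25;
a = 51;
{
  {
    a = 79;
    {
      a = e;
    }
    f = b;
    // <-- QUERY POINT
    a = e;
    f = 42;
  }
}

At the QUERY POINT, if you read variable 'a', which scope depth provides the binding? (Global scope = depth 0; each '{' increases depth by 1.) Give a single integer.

Step 1: declare b=19 at depth 0
Step 2: declare e=(read b)=19 at depth 0
Step 3: declare b=25 at depth 0
Step 4: declare a=51 at depth 0
Step 5: enter scope (depth=1)
Step 6: enter scope (depth=2)
Step 7: declare a=79 at depth 2
Step 8: enter scope (depth=3)
Step 9: declare a=(read e)=19 at depth 3
Step 10: exit scope (depth=2)
Step 11: declare f=(read b)=25 at depth 2
Visible at query point: a=79 b=25 e=19 f=25

Answer: 2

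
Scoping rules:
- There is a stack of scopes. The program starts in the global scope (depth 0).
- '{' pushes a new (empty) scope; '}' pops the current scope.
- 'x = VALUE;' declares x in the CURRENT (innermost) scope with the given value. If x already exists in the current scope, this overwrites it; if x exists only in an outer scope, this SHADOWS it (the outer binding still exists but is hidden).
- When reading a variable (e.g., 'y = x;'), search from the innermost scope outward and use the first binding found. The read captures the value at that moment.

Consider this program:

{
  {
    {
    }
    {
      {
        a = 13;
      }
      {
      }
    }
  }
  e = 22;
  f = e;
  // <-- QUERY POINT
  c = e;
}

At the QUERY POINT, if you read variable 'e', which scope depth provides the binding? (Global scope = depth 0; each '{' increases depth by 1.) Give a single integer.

Step 1: enter scope (depth=1)
Step 2: enter scope (depth=2)
Step 3: enter scope (depth=3)
Step 4: exit scope (depth=2)
Step 5: enter scope (depth=3)
Step 6: enter scope (depth=4)
Step 7: declare a=13 at depth 4
Step 8: exit scope (depth=3)
Step 9: enter scope (depth=4)
Step 10: exit scope (depth=3)
Step 11: exit scope (depth=2)
Step 12: exit scope (depth=1)
Step 13: declare e=22 at depth 1
Step 14: declare f=(read e)=22 at depth 1
Visible at query point: e=22 f=22

Answer: 1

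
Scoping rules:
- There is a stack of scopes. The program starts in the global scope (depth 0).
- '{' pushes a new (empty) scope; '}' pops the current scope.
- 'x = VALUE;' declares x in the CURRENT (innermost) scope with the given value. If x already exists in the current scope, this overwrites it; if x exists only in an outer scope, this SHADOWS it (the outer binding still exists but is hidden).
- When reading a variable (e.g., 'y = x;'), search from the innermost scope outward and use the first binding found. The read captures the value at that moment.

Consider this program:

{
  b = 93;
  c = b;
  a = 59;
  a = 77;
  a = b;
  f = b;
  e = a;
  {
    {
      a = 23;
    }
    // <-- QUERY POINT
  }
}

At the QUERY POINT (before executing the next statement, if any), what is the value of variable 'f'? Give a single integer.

Answer: 93

Derivation:
Step 1: enter scope (depth=1)
Step 2: declare b=93 at depth 1
Step 3: declare c=(read b)=93 at depth 1
Step 4: declare a=59 at depth 1
Step 5: declare a=77 at depth 1
Step 6: declare a=(read b)=93 at depth 1
Step 7: declare f=(read b)=93 at depth 1
Step 8: declare e=(read a)=93 at depth 1
Step 9: enter scope (depth=2)
Step 10: enter scope (depth=3)
Step 11: declare a=23 at depth 3
Step 12: exit scope (depth=2)
Visible at query point: a=93 b=93 c=93 e=93 f=93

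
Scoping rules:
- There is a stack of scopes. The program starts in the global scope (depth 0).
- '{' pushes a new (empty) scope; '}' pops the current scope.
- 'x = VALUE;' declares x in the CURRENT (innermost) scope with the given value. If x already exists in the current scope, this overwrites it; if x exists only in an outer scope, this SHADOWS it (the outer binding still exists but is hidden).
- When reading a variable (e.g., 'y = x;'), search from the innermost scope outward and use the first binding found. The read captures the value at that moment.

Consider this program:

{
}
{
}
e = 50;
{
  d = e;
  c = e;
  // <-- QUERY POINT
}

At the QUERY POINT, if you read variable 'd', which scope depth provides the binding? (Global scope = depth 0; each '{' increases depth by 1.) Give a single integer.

Step 1: enter scope (depth=1)
Step 2: exit scope (depth=0)
Step 3: enter scope (depth=1)
Step 4: exit scope (depth=0)
Step 5: declare e=50 at depth 0
Step 6: enter scope (depth=1)
Step 7: declare d=(read e)=50 at depth 1
Step 8: declare c=(read e)=50 at depth 1
Visible at query point: c=50 d=50 e=50

Answer: 1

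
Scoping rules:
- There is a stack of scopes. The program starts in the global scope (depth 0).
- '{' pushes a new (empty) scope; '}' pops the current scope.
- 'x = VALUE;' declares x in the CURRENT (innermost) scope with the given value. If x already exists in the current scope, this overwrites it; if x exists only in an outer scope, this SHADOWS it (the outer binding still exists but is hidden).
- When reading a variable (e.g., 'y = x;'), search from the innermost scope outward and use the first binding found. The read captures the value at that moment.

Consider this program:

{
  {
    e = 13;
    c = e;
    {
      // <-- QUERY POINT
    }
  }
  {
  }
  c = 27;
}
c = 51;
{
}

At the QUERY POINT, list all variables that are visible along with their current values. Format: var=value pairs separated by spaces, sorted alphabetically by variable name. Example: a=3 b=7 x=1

Answer: c=13 e=13

Derivation:
Step 1: enter scope (depth=1)
Step 2: enter scope (depth=2)
Step 3: declare e=13 at depth 2
Step 4: declare c=(read e)=13 at depth 2
Step 5: enter scope (depth=3)
Visible at query point: c=13 e=13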